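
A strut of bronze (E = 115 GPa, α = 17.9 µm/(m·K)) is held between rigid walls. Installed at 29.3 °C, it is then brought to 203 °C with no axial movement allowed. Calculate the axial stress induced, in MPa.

358 MPa

ΔT = 173.7 K. Constrained thermal stress σ = E·α·ΔT = 115.0×10³ MPa × 17.9×10⁻⁶ × 173.7 = 358 MPa (compressive).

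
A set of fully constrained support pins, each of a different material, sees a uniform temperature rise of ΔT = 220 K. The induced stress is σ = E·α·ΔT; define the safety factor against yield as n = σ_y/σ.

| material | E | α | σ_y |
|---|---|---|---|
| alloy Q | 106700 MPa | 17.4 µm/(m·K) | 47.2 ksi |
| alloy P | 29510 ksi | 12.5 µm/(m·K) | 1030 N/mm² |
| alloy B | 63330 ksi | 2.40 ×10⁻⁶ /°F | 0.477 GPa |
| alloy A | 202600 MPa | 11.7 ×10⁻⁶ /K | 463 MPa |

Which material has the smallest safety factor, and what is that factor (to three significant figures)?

alloy Q, n = 0.797

In consistent units (E in GPa, α in ×10⁻⁶/K, σ_y in MPa):
  alloy Q: E = 106.7, α = 17.4, σ_y = 325.4 → σ = 408 MPa, n = 0.797
  alloy P: E = 203.5, α = 12.5, σ_y = 1030 → σ = 560 MPa, n = 1.84
  alloy B: E = 436.6, α = 4.32, σ_y = 477.0 → σ = 415 MPa, n = 1.15
  alloy A: E = 202.6, α = 11.7, σ_y = 463.0 → σ = 521 MPa, n = 0.888
Smallest n: alloy Q with n = 0.797.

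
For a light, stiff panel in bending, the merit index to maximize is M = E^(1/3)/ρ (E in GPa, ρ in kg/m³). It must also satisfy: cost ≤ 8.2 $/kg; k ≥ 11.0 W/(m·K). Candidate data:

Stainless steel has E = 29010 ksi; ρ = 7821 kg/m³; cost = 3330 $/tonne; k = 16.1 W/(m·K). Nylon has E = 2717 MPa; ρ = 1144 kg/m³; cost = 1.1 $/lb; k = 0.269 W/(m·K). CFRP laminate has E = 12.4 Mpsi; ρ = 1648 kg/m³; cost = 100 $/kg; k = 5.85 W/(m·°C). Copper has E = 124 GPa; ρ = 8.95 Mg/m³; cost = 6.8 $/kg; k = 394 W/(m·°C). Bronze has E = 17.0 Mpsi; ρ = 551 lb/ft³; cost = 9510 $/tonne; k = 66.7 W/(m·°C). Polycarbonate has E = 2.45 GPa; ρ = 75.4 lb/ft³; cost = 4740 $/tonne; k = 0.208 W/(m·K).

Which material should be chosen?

Screen on constraints: cost ≤ 8.2 $/kg; k ≥ 11.0 W/(m·K). Survivors: stainless steel, copper.
In SI units:
  stainless steel: E = 200.0 GPa, ρ = 7821 kg/m³
  copper: E = 124.0 GPa, ρ = 8950 kg/m³
  stainless steel: M = 0.748×10⁻³
  copper: M = 0.557×10⁻³
Highest index: stainless steel.

stainless steel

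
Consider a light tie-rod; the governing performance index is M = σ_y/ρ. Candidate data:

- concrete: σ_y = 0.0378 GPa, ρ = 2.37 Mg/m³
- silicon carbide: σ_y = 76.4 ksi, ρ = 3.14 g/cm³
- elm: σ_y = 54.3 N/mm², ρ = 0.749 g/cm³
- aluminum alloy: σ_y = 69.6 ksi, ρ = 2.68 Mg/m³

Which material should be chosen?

aluminum alloy

In SI units:
  concrete: σ_y = 37.80 MPa, ρ = 2370 kg/m³
  silicon carbide: σ_y = 526.8 MPa, ρ = 3140 kg/m³
  elm: σ_y = 54.30 MPa, ρ = 749.0 kg/m³
  aluminum alloy: σ_y = 479.9 MPa, ρ = 2680 kg/m³
  aluminum alloy: M = 179 kN·m/kg
  silicon carbide: M = 168 kN·m/kg
  elm: M = 72.5 kN·m/kg
  concrete: M = 15.9 kN·m/kg
The maximum is for aluminum alloy.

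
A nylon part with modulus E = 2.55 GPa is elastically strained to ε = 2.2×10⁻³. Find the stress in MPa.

σ = E·ε = 2550 MPa × 2.2×10⁻³ = 5.61 MPa.

5.61 MPa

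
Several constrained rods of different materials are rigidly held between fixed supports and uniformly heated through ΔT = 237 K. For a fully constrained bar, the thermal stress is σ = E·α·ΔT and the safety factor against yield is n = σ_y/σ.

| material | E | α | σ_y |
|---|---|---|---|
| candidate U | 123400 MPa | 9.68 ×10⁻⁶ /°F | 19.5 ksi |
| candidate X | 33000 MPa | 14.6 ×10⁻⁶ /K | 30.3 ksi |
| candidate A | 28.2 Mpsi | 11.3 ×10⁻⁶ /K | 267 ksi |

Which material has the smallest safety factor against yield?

candidate U

With everything in SI (GPa, ×10⁻⁶/K, MPa):
  candidate U: E = 123.4, α = 17.4, σ_y = 134.4 → σ = 510 MPa, n = 0.264
  candidate X: E = 33.00, α = 14.6, σ_y = 208.9 → σ = 114 MPa, n = 1.83
  candidate A: E = 194.4, α = 11.3, σ_y = 1841 → σ = 521 MPa, n = 3.54
Candidate U has the lowest safety factor, n = 0.264.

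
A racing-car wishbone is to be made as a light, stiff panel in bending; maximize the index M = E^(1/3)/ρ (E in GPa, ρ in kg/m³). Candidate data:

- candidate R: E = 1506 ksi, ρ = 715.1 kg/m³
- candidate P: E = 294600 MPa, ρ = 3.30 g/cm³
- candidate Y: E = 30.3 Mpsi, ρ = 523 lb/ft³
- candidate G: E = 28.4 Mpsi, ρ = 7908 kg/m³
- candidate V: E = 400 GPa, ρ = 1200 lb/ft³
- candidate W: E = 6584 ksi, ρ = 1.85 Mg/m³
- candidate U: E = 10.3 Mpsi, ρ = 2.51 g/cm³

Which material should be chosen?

candidate R

After converting to SI:
  candidate R: E = 10.38 GPa, ρ = 715.1 kg/m³
  candidate P: E = 294.6 GPa, ρ = 3300 kg/m³
  candidate Y: E = 208.9 GPa, ρ = 8378 kg/m³
  candidate G: E = 195.8 GPa, ρ = 7908 kg/m³
  candidate V: E = 400.0 GPa, ρ = 19220 kg/m³
  candidate W: E = 45.40 GPa, ρ = 1850 kg/m³
  candidate U: E = 71.02 GPa, ρ = 2510 kg/m³
  candidate R: M = 3.05×10⁻³
  candidate P: M = 2.02×10⁻³
  candidate W: M = 1.93×10⁻³
  candidate U: M = 1.65×10⁻³
  candidate G: M = 0.734×10⁻³
  candidate Y: M = 0.708×10⁻³
  candidate V: M = 0.383×10⁻³
Highest index: candidate R.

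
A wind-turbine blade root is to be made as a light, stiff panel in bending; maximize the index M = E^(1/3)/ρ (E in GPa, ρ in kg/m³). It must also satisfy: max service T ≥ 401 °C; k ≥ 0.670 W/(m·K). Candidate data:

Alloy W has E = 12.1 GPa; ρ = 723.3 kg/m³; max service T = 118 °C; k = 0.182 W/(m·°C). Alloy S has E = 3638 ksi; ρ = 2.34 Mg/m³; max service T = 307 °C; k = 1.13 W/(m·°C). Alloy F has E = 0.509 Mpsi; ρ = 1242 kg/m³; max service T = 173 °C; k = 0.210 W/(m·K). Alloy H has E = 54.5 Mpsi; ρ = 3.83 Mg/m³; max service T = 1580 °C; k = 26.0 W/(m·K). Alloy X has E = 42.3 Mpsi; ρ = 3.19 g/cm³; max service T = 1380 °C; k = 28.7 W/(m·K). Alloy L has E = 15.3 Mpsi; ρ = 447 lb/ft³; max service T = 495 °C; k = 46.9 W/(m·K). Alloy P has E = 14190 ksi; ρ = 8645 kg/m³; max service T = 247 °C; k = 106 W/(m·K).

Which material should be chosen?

alloy X

Screen on constraints: max service T ≥ 401 °C; k ≥ 0.670 W/(m·K). Survivors: alloy H, alloy X, alloy L.
After converting to SI:
  alloy H: E = 375.8 GPa, ρ = 3830 kg/m³
  alloy X: E = 291.6 GPa, ρ = 3190 kg/m³
  alloy L: E = 105.5 GPa, ρ = 7160 kg/m³
  alloy X: M = 2.08×10⁻³
  alloy H: M = 1.88×10⁻³
  alloy L: M = 0.660×10⁻³
Alloy X has the largest M.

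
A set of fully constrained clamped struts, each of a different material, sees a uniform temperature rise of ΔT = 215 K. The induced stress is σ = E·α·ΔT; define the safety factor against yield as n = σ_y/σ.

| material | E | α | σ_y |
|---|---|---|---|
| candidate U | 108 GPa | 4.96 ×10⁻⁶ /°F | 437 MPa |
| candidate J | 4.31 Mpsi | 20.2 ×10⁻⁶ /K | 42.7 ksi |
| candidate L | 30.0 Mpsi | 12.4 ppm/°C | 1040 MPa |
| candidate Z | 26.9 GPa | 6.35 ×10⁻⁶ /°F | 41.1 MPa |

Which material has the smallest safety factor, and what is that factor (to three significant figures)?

Per material, after unit conversion:
  candidate U: E = 108.0, α = 8.93, σ_y = 437.0 → σ = 207 MPa, n = 2.11
  candidate J: E = 29.72, α = 20.2, σ_y = 294.4 → σ = 129 MPa, n = 2.28
  candidate L: E = 206.8, α = 12.4, σ_y = 1040 → σ = 551 MPa, n = 1.89
  candidate Z: E = 26.90, α = 11.4, σ_y = 41.10 → σ = 66.1 MPa, n = 0.622
The minimum is candidate Z at n = 0.622.

candidate Z, n = 0.622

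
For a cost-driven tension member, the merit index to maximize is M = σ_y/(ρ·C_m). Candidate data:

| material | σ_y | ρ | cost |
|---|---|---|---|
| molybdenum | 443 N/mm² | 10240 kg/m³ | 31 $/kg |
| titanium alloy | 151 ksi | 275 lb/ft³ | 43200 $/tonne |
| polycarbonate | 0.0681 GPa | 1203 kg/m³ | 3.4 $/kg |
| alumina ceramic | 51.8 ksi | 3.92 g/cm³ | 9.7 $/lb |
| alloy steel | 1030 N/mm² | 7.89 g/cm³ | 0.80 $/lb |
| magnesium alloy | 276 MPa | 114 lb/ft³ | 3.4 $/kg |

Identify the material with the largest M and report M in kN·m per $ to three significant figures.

alloy steel, M = 74.0 kN·m per $

Putting every candidate on a common basis:
  molybdenum: σ_y = 443.0 MPa, ρ = 10240 kg/m³, cost = 31.00 $/kg
  titanium alloy: σ_y = 1041 MPa, ρ = 4405 kg/m³, cost = 43.20 $/kg
  polycarbonate: σ_y = 68.10 MPa, ρ = 1203 kg/m³, cost = 3.400 $/kg
  alumina ceramic: σ_y = 357.1 MPa, ρ = 3920 kg/m³, cost = 21.38 $/kg
  alloy steel: σ_y = 1030 MPa, ρ = 7890 kg/m³, cost = 1.764 $/kg
  magnesium alloy: σ_y = 276.0 MPa, ρ = 1826 kg/m³, cost = 3.400 $/kg
  alloy steel: M = 74.0 kN·m per $
  magnesium alloy: M = 44.5 kN·m per $
  polycarbonate: M = 16.6 kN·m per $
  titanium alloy: M = 5.47 kN·m per $
  alumina ceramic: M = 4.26 kN·m per $
  molybdenum: M = 1.40 kN·m per $
Alloy steel has the largest M.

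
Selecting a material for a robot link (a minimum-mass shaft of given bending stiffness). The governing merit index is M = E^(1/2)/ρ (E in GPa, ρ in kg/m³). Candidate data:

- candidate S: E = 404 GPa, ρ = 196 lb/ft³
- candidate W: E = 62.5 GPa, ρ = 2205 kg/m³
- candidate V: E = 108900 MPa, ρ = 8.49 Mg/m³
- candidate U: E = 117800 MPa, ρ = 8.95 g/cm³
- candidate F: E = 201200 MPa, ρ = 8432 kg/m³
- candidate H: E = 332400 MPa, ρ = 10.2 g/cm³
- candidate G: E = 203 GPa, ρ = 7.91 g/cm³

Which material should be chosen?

candidate S

After converting to SI:
  candidate S: E = 404.0 GPa, ρ = 3140 kg/m³
  candidate W: E = 62.50 GPa, ρ = 2205 kg/m³
  candidate V: E = 108.9 GPa, ρ = 8490 kg/m³
  candidate U: E = 117.8 GPa, ρ = 8950 kg/m³
  candidate F: E = 201.2 GPa, ρ = 8432 kg/m³
  candidate H: E = 332.4 GPa, ρ = 10200 kg/m³
  candidate G: E = 203.0 GPa, ρ = 7910 kg/m³
  candidate S: M = 6.40×10⁻³
  candidate W: M = 3.59×10⁻³
  candidate G: M = 1.80×10⁻³
  candidate H: M = 1.79×10⁻³
  candidate F: M = 1.68×10⁻³
  candidate V: M = 1.23×10⁻³
  candidate U: M = 1.21×10⁻³
Candidate S ranks first.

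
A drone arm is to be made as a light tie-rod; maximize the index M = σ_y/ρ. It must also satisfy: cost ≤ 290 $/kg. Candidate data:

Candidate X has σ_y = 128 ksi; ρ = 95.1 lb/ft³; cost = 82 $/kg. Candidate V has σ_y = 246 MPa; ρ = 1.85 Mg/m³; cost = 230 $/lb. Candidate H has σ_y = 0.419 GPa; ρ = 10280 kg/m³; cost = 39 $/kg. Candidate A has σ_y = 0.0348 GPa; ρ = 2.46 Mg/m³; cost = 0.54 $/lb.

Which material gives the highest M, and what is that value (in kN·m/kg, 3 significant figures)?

candidate X, M = 579 kN·m/kg

Screen on constraints: cost ≤ 290 $/kg. Survivors: candidate X, candidate H, candidate A.
After converting to SI:
  candidate X: σ_y = 882.5 MPa, ρ = 1523 kg/m³
  candidate H: σ_y = 419.0 MPa, ρ = 10280 kg/m³
  candidate A: σ_y = 34.80 MPa, ρ = 2460 kg/m³
  candidate X: M = 579 kN·m/kg
  candidate H: M = 40.8 kN·m/kg
  candidate A: M = 14.1 kN·m/kg
Candidate X ranks first.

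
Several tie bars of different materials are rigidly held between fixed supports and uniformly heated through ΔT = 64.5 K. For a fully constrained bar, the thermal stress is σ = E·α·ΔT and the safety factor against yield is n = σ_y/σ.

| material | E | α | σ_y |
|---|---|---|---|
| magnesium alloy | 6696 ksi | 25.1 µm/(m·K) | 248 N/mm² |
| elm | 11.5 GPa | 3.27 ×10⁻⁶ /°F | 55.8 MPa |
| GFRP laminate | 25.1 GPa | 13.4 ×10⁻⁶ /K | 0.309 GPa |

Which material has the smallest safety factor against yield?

magnesium alloy

Converting E to GPa, α to ×10⁻⁶/K, σ_y to MPa, then σ and n for each:
  magnesium alloy: E = 46.17, α = 25.1, σ_y = 248.0 → σ = 74.7 MPa, n = 3.32
  elm: E = 11.50, α = 5.89, σ_y = 55.80 → σ = 4.37 MPa, n = 12.8
  GFRP laminate: E = 25.10, α = 13.4, σ_y = 309.0 → σ = 21.7 MPa, n = 14.2
Smallest n: magnesium alloy with n = 3.32.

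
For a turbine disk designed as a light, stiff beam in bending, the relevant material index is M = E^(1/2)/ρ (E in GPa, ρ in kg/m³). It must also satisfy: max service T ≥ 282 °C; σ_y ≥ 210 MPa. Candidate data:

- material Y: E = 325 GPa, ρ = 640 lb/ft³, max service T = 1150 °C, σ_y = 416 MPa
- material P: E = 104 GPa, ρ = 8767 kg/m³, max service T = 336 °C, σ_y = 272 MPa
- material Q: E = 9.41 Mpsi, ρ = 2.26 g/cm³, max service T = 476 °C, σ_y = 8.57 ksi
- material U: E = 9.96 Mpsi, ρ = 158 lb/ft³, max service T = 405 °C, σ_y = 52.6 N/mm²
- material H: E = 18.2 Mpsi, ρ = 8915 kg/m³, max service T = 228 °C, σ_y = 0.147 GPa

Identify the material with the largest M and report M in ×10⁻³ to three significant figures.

material Y, M = 1.76×10⁻³

Screen on constraints: max service T ≥ 282 °C; σ_y ≥ 210 MPa. Survivors: material Y, material P.
Putting every candidate on a common basis:
  material Y: E = 325.0 GPa, ρ = 10250 kg/m³
  material P: E = 104.0 GPa, ρ = 8767 kg/m³
  material Y: M = 1.76×10⁻³
  material P: M = 1.16×10⁻³
The maximum is for material Y.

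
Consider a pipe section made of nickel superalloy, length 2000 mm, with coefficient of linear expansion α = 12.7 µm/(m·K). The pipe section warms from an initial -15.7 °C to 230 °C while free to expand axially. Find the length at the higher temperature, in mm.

ΔT = 230 − (-15.7) = 245.7 K.
ΔL = α·L₀·ΔT = 12.7×10⁻⁶ × 2000 mm × 245.7 K = 6.24 mm.
L = L₀ + ΔL = 2000 + 6.24 = 2006.2 mm.

2006.2 mm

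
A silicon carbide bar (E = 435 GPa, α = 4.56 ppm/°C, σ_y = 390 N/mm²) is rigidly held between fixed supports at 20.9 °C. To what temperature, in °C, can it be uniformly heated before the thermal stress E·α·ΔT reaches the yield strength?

σ_y = 390 N/mm² = 390.0 MPa.
E·α·ΔT = 390.0 MPa ⇒ ΔT = 390.0 / (435.0×10³ × 4.56×10⁻⁶) = 196.6 K.
T = 20.9 + 196.6 = 217.5 °C.

218 °C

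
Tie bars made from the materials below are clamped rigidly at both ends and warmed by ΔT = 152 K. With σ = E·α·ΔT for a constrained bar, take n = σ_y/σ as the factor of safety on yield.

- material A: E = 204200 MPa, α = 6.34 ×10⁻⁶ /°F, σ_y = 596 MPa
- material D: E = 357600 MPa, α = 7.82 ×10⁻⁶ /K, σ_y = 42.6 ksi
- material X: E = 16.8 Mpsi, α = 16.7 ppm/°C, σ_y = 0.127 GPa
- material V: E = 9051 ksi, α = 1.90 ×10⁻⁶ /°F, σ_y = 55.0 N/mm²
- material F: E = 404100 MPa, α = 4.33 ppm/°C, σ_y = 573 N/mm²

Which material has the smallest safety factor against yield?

material X

Converting E to GPa, α to ×10⁻⁶/K, σ_y to MPa, then σ and n for each:
  material A: E = 204.2, α = 11.4, σ_y = 596.0 → σ = 354 MPa, n = 1.68
  material D: E = 357.6, α = 7.82, σ_y = 293.7 → σ = 425 MPa, n = 0.691
  material X: E = 115.8, α = 16.7, σ_y = 127.0 → σ = 294 MPa, n = 0.432
  material V: E = 62.40, α = 3.42, σ_y = 55.00 → σ = 32.4 MPa, n = 1.70
  material F: E = 404.1, α = 4.33, σ_y = 573.0 → σ = 266 MPa, n = 2.15
The minimum is material X at n = 0.432.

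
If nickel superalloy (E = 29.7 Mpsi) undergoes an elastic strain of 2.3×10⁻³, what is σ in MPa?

E = 29.7 Mpsi = 204.8 GPa.
σ = E·ε = 204800 MPa × 2.3×10⁻³ = 471 MPa.

471 MPa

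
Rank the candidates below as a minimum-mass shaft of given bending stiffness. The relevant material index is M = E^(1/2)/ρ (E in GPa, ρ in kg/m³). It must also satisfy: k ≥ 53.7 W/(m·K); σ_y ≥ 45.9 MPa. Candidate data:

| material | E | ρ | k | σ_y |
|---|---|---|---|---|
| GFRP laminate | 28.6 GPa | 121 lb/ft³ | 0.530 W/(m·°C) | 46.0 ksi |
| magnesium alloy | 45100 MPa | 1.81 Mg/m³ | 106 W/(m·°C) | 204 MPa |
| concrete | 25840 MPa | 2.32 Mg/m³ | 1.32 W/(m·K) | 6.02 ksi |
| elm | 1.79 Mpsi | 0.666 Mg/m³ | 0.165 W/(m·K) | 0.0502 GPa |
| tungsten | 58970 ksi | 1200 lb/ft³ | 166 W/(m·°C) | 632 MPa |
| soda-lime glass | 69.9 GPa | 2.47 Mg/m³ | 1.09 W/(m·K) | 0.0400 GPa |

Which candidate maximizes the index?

Screen on constraints: k ≥ 53.7 W/(m·K); σ_y ≥ 45.9 MPa. Survivors: magnesium alloy, tungsten.
Putting every candidate on a common basis:
  magnesium alloy: E = 45.10 GPa, ρ = 1810 kg/m³
  tungsten: E = 406.6 GPa, ρ = 19220 kg/m³
  magnesium alloy: M = 3.71×10⁻³
  tungsten: M = 1.05×10⁻³
Highest index: magnesium alloy.

magnesium alloy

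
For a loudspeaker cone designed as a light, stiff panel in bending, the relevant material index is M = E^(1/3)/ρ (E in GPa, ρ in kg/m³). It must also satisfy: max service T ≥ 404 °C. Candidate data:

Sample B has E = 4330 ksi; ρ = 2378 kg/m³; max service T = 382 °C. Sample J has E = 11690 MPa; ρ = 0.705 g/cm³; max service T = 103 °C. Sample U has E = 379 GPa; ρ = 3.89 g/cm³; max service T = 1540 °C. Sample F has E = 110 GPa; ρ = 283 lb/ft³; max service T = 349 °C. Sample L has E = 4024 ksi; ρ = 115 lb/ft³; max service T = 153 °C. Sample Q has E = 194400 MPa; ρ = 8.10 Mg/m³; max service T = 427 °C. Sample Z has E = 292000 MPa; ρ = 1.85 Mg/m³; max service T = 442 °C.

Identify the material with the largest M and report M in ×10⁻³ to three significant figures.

Screen on constraints: max service T ≥ 404 °C. Survivors: sample U, sample Q, sample Z.
After converting to SI:
  sample U: E = 379.0 GPa, ρ = 3890 kg/m³
  sample Q: E = 194.4 GPa, ρ = 8100 kg/m³
  sample Z: E = 292.0 GPa, ρ = 1850 kg/m³
  sample Z: M = 3.59×10⁻³
  sample U: M = 1.86×10⁻³
  sample Q: M = 0.715×10⁻³
The maximum is for sample Z.

sample Z, M = 3.59×10⁻³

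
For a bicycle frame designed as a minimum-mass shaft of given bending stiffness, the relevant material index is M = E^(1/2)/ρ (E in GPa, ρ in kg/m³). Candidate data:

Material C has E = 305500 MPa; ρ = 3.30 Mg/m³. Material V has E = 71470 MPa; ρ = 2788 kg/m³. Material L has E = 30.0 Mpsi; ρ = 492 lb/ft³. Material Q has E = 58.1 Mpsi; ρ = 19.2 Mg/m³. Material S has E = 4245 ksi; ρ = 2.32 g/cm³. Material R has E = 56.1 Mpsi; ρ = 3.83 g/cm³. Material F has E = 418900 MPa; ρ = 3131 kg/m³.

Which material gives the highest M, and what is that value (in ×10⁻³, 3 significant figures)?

material F, M = 6.54×10⁻³

In SI units:
  material C: E = 305.5 GPa, ρ = 3300 kg/m³
  material V: E = 71.47 GPa, ρ = 2788 kg/m³
  material L: E = 206.8 GPa, ρ = 7881 kg/m³
  material Q: E = 400.6 GPa, ρ = 19200 kg/m³
  material S: E = 29.27 GPa, ρ = 2320 kg/m³
  material R: E = 386.8 GPa, ρ = 3830 kg/m³
  material F: E = 418.9 GPa, ρ = 3131 kg/m³
  material F: M = 6.54×10⁻³
  material C: M = 5.30×10⁻³
  material R: M = 5.14×10⁻³
  material V: M = 3.03×10⁻³
  material S: M = 2.33×10⁻³
  material L: M = 1.82×10⁻³
  material Q: M = 1.04×10⁻³
Material F has the largest M.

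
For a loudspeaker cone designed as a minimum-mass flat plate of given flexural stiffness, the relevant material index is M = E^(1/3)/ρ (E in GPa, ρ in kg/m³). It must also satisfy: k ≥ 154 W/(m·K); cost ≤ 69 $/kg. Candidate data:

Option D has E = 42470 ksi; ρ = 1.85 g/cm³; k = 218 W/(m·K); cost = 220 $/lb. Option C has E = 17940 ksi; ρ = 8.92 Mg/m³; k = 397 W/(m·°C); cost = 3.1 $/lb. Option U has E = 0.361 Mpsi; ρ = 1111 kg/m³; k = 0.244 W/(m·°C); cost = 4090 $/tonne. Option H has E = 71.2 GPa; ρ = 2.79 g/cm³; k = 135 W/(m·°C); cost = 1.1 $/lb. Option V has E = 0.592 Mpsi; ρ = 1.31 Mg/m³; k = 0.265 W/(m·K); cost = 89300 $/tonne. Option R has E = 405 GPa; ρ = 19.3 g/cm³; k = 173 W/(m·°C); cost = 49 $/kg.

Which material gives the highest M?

Screen on constraints: k ≥ 154 W/(m·K); cost ≤ 69 $/kg. Survivors: option C, option R.
In SI units:
  option C: E = 123.7 GPa, ρ = 8920 kg/m³
  option R: E = 405.0 GPa, ρ = 19300 kg/m³
  option C: M = 0.559×10⁻³
  option R: M = 0.383×10⁻³
Highest index: option C.

option C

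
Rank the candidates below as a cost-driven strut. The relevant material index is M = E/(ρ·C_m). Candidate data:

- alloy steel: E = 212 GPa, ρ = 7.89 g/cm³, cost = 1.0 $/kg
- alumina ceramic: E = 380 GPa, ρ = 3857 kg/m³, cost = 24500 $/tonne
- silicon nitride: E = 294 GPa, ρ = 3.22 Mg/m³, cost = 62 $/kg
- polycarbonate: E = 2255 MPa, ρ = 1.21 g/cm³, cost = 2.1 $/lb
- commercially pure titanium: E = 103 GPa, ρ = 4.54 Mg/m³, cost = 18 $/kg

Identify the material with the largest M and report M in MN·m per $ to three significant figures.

alloy steel, M = 26.9 MN·m per $

In SI units:
  alloy steel: E = 212.0 GPa, ρ = 7890 kg/m³, cost = 1.000 $/kg
  alumina ceramic: E = 380.0 GPa, ρ = 3857 kg/m³, cost = 24.50 $/kg
  silicon nitride: E = 294.0 GPa, ρ = 3220 kg/m³, cost = 62.00 $/kg
  polycarbonate: E = 2.255 GPa, ρ = 1210 kg/m³, cost = 4.630 $/kg
  commercially pure titanium: E = 103.0 GPa, ρ = 4540 kg/m³, cost = 18.00 $/kg
  alloy steel: M = 26.9 MN·m per $
  alumina ceramic: M = 4.02 MN·m per $
  silicon nitride: M = 1.47 MN·m per $
  commercially pure titanium: M = 1.26 MN·m per $
  polycarbonate: M = 0.403 MN·m per $
The maximum is for alloy steel.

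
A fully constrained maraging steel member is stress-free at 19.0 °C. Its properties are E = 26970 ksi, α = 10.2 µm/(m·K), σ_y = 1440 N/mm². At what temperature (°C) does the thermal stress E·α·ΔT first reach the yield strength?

E = 26970 ksi = 186.0 GPa.
σ_y = 1440 N/mm² = 1440 MPa.
E·α·ΔT = 1440 MPa ⇒ ΔT = 1440 / (186.0×10³ × 10.2×10⁻⁶) = 759.2 K.
T = 19.0 + 759.2 = 778.2 °C.

778 °C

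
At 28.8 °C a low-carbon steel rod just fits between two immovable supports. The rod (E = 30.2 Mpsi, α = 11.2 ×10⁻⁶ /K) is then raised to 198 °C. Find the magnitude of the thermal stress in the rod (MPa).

E = 30.2 Mpsi = 208.2 GPa.
ΔT = 169.2 K. Constrained thermal stress σ = E·α·ΔT = 208.2×10³ MPa × 11.2×10⁻⁶ × 169.2 = 395 MPa (compressive).

395 MPa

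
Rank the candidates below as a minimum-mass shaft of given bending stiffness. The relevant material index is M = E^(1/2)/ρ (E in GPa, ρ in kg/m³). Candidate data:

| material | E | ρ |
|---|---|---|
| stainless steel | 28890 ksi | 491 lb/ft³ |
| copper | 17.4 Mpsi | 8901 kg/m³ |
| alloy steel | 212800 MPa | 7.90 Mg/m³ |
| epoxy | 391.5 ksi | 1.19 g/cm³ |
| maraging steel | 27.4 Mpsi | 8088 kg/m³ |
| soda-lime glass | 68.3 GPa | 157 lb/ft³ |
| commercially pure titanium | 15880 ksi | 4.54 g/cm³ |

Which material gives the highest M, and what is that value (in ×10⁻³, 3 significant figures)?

Putting every candidate on a common basis:
  stainless steel: E = 199.2 GPa, ρ = 7865 kg/m³
  copper: E = 120.0 GPa, ρ = 8901 kg/m³
  alloy steel: E = 212.8 GPa, ρ = 7900 kg/m³
  epoxy: E = 2.699 GPa, ρ = 1190 kg/m³
  maraging steel: E = 188.9 GPa, ρ = 8088 kg/m³
  soda-lime glass: E = 68.30 GPa, ρ = 2515 kg/m³
  commercially pure titanium: E = 109.5 GPa, ρ = 4540 kg/m³
  soda-lime glass: M = 3.29×10⁻³
  commercially pure titanium: M = 2.30×10⁻³
  alloy steel: M = 1.85×10⁻³
  stainless steel: M = 1.79×10⁻³
  maraging steel: M = 1.70×10⁻³
  epoxy: M = 1.38×10⁻³
  copper: M = 1.23×10⁻³
Soda-lime glass has the largest M.

soda-lime glass, M = 3.29×10⁻³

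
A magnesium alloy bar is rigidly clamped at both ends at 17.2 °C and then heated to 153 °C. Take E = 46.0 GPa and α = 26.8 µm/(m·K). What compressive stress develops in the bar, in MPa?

ΔT = 135.8 K. Constrained thermal stress σ = E·α·ΔT = 46.00×10³ MPa × 26.8×10⁻⁶ × 135.8 = 167 MPa (compressive).

167 MPa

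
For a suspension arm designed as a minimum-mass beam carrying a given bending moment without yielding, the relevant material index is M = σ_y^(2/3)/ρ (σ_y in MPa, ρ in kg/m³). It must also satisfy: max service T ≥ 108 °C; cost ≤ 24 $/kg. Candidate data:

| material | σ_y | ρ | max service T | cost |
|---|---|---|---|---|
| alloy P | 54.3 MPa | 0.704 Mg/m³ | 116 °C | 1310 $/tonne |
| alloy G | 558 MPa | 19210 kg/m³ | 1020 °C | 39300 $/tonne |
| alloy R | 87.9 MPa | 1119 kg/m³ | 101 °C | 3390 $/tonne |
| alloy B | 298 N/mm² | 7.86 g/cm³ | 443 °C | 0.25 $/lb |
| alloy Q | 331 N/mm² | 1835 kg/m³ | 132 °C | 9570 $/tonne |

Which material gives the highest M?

alloy Q

Screen on constraints: max service T ≥ 108 °C; cost ≤ 24 $/kg. Survivors: alloy P, alloy B, alloy Q.
Convert each candidate to consistent units, then evaluate M:
  alloy P: σ_y = 54.30 MPa, ρ = 704.0 kg/m³
  alloy B: σ_y = 298.0 MPa, ρ = 7860 kg/m³
  alloy Q: σ_y = 331.0 MPa, ρ = 1835 kg/m³
  alloy Q: M = 26.1×10⁻³
  alloy P: M = 20.4×10⁻³
  alloy B: M = 5.68×10⁻³
Highest index: alloy Q.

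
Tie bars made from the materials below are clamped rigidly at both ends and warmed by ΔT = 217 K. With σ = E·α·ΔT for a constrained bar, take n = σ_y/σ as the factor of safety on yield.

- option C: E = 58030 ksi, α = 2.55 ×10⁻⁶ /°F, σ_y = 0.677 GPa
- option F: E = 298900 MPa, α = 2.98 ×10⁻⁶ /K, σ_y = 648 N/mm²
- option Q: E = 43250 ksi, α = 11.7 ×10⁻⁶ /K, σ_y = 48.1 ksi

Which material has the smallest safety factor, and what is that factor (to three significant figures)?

Per material, after unit conversion:
  option C: E = 400.1, α = 4.59, σ_y = 677.0 → σ = 399 MPa, n = 1.70
  option F: E = 298.9, α = 2.98, σ_y = 648.0 → σ = 193 MPa, n = 3.35
  option Q: E = 298.2, α = 11.7, σ_y = 331.6 → σ = 757 MPa, n = 0.438
Option Q has the lowest safety factor, n = 0.438.

option Q, n = 0.438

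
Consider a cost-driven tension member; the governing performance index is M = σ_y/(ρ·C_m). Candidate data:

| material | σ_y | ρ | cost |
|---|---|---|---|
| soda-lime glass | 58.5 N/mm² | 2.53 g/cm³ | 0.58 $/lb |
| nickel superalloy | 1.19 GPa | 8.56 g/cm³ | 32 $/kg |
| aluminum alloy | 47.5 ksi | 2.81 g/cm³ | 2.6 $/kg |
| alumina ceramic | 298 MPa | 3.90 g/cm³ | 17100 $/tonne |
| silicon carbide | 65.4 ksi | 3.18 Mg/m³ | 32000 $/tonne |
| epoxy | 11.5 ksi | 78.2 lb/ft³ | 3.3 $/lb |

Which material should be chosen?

aluminum alloy

Convert each candidate to consistent units, then evaluate M:
  soda-lime glass: σ_y = 58.50 MPa, ρ = 2530 kg/m³, cost = 1.279 $/kg
  nickel superalloy: σ_y = 1190 MPa, ρ = 8560 kg/m³, cost = 32.00 $/kg
  aluminum alloy: σ_y = 327.5 MPa, ρ = 2810 kg/m³, cost = 2.600 $/kg
  alumina ceramic: σ_y = 298.0 MPa, ρ = 3900 kg/m³, cost = 17.10 $/kg
  silicon carbide: σ_y = 450.9 MPa, ρ = 3180 kg/m³, cost = 32.00 $/kg
  epoxy: σ_y = 79.29 MPa, ρ = 1253 kg/m³, cost = 7.275 $/kg
  aluminum alloy: M = 44.8 kN·m per $
  soda-lime glass: M = 18.1 kN·m per $
  epoxy: M = 8.70 kN·m per $
  alumina ceramic: M = 4.47 kN·m per $
  silicon carbide: M = 4.43 kN·m per $
  nickel superalloy: M = 4.34 kN·m per $
Aluminum alloy ranks first.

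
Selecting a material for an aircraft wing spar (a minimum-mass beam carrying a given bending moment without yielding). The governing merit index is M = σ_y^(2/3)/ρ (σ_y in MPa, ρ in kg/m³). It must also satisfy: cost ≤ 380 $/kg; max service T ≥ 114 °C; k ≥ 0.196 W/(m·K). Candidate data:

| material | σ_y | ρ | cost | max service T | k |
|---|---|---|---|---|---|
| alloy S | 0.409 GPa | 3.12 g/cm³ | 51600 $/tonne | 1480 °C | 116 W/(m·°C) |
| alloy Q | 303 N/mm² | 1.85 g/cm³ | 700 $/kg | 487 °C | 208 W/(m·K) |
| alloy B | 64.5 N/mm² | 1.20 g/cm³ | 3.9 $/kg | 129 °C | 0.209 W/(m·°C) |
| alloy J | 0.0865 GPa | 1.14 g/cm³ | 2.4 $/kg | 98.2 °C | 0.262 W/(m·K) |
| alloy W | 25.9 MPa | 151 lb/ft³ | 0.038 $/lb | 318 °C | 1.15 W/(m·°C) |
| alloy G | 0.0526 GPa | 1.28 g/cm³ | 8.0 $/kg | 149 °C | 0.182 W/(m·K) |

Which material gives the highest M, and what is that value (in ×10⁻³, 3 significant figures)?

alloy S, M = 17.7×10⁻³

Screen on constraints: cost ≤ 380 $/kg; max service T ≥ 114 °C; k ≥ 0.196 W/(m·K). Survivors: alloy S, alloy B, alloy W.
In SI units:
  alloy S: σ_y = 409.0 MPa, ρ = 3120 kg/m³
  alloy B: σ_y = 64.50 MPa, ρ = 1200 kg/m³
  alloy W: σ_y = 25.90 MPa, ρ = 2419 kg/m³
  alloy S: M = 17.7×10⁻³
  alloy B: M = 13.4×10⁻³
  alloy W: M = 3.62×10⁻³
The maximum is for alloy S.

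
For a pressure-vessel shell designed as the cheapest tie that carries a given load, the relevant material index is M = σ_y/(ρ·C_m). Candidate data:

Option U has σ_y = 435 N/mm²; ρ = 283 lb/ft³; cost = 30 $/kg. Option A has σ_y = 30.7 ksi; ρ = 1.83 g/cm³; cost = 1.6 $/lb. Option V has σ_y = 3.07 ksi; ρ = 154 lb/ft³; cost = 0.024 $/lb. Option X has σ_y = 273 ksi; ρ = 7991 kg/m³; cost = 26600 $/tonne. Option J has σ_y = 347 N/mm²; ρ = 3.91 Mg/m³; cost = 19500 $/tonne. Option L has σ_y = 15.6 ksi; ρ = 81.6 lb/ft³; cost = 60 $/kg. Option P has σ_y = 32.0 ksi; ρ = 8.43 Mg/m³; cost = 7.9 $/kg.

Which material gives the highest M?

option V

Putting every candidate on a common basis:
  option U: σ_y = 435.0 MPa, ρ = 4533 kg/m³, cost = 30.00 $/kg
  option A: σ_y = 211.7 MPa, ρ = 1830 kg/m³, cost = 3.527 $/kg
  option V: σ_y = 21.17 MPa, ρ = 2467 kg/m³, cost = 0.05291 $/kg
  option X: σ_y = 1882 MPa, ρ = 7991 kg/m³, cost = 26.60 $/kg
  option J: σ_y = 347.0 MPa, ρ = 3910 kg/m³, cost = 19.50 $/kg
  option L: σ_y = 107.6 MPa, ρ = 1307 kg/m³, cost = 60.00 $/kg
  option P: σ_y = 220.6 MPa, ρ = 8430 kg/m³, cost = 7.900 $/kg
  option V: M = 162 kN·m per $
  option A: M = 32.8 kN·m per $
  option X: M = 8.86 kN·m per $
  option J: M = 4.55 kN·m per $
  option P: M = 3.31 kN·m per $
  option U: M = 3.20 kN·m per $
  option L: M = 1.37 kN·m per $
Option V has the largest M.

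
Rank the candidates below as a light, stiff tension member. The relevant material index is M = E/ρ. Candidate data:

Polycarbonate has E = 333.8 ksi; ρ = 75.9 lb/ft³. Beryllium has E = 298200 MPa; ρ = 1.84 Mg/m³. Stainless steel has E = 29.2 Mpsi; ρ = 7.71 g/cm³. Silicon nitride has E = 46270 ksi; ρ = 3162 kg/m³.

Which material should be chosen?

Normalizing units and computing the index:
  polycarbonate: E = 2.301 GPa, ρ = 1216 kg/m³
  beryllium: E = 298.2 GPa, ρ = 1840 kg/m³
  stainless steel: E = 201.3 GPa, ρ = 7710 kg/m³
  silicon nitride: E = 319.0 GPa, ρ = 3162 kg/m³
  beryllium: M = 162 MN·m/kg
  silicon nitride: M = 101 MN·m/kg
  stainless steel: M = 26.1 MN·m/kg
  polycarbonate: M = 1.89 MN·m/kg
Beryllium ranks first.

beryllium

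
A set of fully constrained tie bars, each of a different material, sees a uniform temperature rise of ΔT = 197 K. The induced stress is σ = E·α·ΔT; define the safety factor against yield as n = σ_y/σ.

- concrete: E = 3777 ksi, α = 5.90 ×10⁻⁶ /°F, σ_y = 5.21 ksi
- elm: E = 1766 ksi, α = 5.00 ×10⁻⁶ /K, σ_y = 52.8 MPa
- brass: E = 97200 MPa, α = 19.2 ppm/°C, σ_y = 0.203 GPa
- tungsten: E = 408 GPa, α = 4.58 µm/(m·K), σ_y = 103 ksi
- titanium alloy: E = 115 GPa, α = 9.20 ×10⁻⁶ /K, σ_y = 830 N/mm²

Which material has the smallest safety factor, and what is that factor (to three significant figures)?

brass, n = 0.552

With everything in SI (GPa, ×10⁻⁶/K, MPa):
  concrete: E = 26.04, α = 10.6, σ_y = 35.92 → σ = 54.5 MPa, n = 0.659
  elm: E = 12.18, α = 5.00, σ_y = 52.80 → σ = 12.0 MPa, n = 4.40
  brass: E = 97.20, α = 19.2, σ_y = 203.0 → σ = 368 MPa, n = 0.552
  tungsten: E = 408.0, α = 4.58, σ_y = 710.2 → σ = 368 MPa, n = 1.93
  titanium alloy: E = 115.0, α = 9.20, σ_y = 830.0 → σ = 208 MPa, n = 3.98
Brass has the lowest safety factor, n = 0.552.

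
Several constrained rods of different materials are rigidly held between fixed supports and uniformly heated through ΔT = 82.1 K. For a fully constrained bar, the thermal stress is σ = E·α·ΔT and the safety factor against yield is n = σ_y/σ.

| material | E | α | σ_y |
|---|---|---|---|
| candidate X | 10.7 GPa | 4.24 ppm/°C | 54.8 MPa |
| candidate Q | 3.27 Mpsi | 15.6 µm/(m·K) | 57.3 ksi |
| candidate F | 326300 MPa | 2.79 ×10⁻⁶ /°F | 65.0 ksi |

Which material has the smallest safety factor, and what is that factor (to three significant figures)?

candidate F, n = 3.33

Per material, after unit conversion:
  candidate X: E = 10.70, α = 4.24, σ_y = 54.80 → σ = 3.72 MPa, n = 14.7
  candidate Q: E = 22.55, α = 15.6, σ_y = 395.1 → σ = 28.9 MPa, n = 13.7
  candidate F: E = 326.3, α = 5.02, σ_y = 448.2 → σ = 135 MPa, n = 3.33
The minimum is candidate F at n = 3.33.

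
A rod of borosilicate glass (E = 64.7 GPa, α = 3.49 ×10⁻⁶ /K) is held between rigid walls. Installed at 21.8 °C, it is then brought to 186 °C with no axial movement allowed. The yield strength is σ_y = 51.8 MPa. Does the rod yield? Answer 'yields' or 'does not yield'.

does not yield

ΔT = 164.2 K. Constrained thermal stress σ = E·α·ΔT = 64.70×10³ MPa × 3.49×10⁻⁶ × 164.2 = 37.1 MPa (compressive).
Compare to σ_y = 51.8 MPa: σ < σ_y, so it does not yield.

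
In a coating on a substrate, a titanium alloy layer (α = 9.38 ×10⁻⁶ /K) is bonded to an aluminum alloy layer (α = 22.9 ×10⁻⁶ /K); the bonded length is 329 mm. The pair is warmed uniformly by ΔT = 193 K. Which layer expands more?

aluminum alloy

α(titanium alloy) = 9.38×10⁻⁶/K vs α(aluminum alloy) = 22.9×10⁻⁶/K.
Higher α expands more for the same ΔT: aluminum alloy.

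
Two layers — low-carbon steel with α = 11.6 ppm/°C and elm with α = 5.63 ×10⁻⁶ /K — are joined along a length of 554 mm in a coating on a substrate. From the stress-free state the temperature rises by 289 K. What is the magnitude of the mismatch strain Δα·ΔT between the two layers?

Δα = |11.6 − 5.63|×10⁻⁶/K = 5.97×10⁻⁶/K.
Mismatch strain = Δα·ΔT = 5.97×10⁻⁶ × 289.0 = 1.73×10⁻³.

1.73×10⁻³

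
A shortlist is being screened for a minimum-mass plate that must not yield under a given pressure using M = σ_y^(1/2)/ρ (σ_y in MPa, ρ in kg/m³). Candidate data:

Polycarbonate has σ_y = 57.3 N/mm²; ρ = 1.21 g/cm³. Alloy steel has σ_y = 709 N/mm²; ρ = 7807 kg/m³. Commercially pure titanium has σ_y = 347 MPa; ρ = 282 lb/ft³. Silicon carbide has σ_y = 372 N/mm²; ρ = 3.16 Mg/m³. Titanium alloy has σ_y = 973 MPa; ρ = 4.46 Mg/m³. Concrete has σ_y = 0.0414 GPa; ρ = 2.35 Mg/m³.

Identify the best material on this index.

titanium alloy

Normalizing units and computing the index:
  polycarbonate: σ_y = 57.30 MPa, ρ = 1210 kg/m³
  alloy steel: σ_y = 709.0 MPa, ρ = 7807 kg/m³
  commercially pure titanium: σ_y = 347.0 MPa, ρ = 4517 kg/m³
  silicon carbide: σ_y = 372.0 MPa, ρ = 3160 kg/m³
  titanium alloy: σ_y = 973.0 MPa, ρ = 4460 kg/m³
  concrete: σ_y = 41.40 MPa, ρ = 2350 kg/m³
  titanium alloy: M = 6.99×10⁻³
  polycarbonate: M = 6.26×10⁻³
  silicon carbide: M = 6.10×10⁻³
  commercially pure titanium: M = 4.12×10⁻³
  alloy steel: M = 3.41×10⁻³
  concrete: M = 2.74×10⁻³
Titanium alloy has the largest M.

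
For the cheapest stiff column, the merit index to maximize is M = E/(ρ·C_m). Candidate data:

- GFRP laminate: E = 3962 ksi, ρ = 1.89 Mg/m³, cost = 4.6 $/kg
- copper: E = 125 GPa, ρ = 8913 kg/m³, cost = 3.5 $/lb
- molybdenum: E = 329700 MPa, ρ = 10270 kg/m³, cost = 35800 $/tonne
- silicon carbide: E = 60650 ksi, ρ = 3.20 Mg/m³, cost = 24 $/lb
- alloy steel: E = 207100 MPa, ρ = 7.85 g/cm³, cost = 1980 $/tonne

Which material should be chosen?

alloy steel

Convert each candidate to consistent units, then evaluate M:
  GFRP laminate: E = 27.32 GPa, ρ = 1890 kg/m³, cost = 4.600 $/kg
  copper: E = 125.0 GPa, ρ = 8913 kg/m³, cost = 7.716 $/kg
  molybdenum: E = 329.7 GPa, ρ = 10270 kg/m³, cost = 35.80 $/kg
  silicon carbide: E = 418.2 GPa, ρ = 3200 kg/m³, cost = 52.91 $/kg
  alloy steel: E = 207.1 GPa, ρ = 7850 kg/m³, cost = 1.980 $/kg
  alloy steel: M = 13.3 MN·m per $
  GFRP laminate: M = 3.14 MN·m per $
  silicon carbide: M = 2.47 MN·m per $
  copper: M = 1.82 MN·m per $
  molybdenum: M = 0.897 MN·m per $
Highest index: alloy steel.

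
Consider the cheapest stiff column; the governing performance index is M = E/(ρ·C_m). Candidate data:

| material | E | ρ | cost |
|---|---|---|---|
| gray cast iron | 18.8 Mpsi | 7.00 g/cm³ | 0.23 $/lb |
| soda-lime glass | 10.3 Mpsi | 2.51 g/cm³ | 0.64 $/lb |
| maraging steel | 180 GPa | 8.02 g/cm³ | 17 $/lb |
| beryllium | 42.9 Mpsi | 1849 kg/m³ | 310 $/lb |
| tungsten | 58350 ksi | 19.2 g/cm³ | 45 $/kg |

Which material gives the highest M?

gray cast iron

After converting to SI:
  gray cast iron: E = 129.6 GPa, ρ = 7000 kg/m³, cost = 0.5071 $/kg
  soda-lime glass: E = 71.02 GPa, ρ = 2510 kg/m³, cost = 1.411 $/kg
  maraging steel: E = 180.0 GPa, ρ = 8020 kg/m³, cost = 37.48 $/kg
  beryllium: E = 295.8 GPa, ρ = 1849 kg/m³, cost = 683.4 $/kg
  tungsten: E = 402.3 GPa, ρ = 19200 kg/m³, cost = 45.00 $/kg
  gray cast iron: M = 36.5 MN·m per $
  soda-lime glass: M = 20.1 MN·m per $
  maraging steel: M = 0.599 MN·m per $
  tungsten: M = 0.466 MN·m per $
  beryllium: M = 0.234 MN·m per $
Gray cast iron has the largest M.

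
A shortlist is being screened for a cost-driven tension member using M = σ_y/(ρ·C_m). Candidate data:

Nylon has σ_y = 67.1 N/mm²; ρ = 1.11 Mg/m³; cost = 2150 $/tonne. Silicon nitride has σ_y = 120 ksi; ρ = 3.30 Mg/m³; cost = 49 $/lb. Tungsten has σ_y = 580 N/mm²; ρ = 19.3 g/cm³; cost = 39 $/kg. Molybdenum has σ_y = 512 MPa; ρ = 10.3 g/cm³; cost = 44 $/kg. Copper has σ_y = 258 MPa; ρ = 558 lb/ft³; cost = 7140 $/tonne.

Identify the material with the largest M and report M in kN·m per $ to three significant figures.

Putting every candidate on a common basis:
  nylon: σ_y = 67.10 MPa, ρ = 1110 kg/m³, cost = 2.150 $/kg
  silicon nitride: σ_y = 827.4 MPa, ρ = 3300 kg/m³, cost = 108.0 $/kg
  tungsten: σ_y = 580.0 MPa, ρ = 19300 kg/m³, cost = 39.00 $/kg
  molybdenum: σ_y = 512.0 MPa, ρ = 10300 kg/m³, cost = 44.00 $/kg
  copper: σ_y = 258.0 MPa, ρ = 8938 kg/m³, cost = 7.140 $/kg
  nylon: M = 28.1 kN·m per $
  copper: M = 4.04 kN·m per $
  silicon nitride: M = 2.32 kN·m per $
  molybdenum: M = 1.13 kN·m per $
  tungsten: M = 0.771 kN·m per $
Nylon has the largest M.

nylon, M = 28.1 kN·m per $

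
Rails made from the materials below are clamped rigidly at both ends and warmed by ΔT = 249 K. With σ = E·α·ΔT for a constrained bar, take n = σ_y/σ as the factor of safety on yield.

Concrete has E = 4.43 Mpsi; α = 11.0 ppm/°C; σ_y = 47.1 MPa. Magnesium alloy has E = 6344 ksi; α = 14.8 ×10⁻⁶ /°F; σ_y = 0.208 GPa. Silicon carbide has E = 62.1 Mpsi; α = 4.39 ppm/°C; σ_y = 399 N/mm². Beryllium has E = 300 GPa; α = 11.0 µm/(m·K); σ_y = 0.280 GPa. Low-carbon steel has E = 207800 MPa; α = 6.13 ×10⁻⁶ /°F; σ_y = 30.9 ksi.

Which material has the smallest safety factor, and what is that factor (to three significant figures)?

beryllium, n = 0.341

With everything in SI (GPa, ×10⁻⁶/K, MPa):
  concrete: E = 30.54, α = 11.0, σ_y = 47.10 → σ = 83.7 MPa, n = 0.563
  magnesium alloy: E = 43.74, α = 26.6, σ_y = 208.0 → σ = 290 MPa, n = 0.717
  silicon carbide: E = 428.2, α = 4.39, σ_y = 399.0 → σ = 468 MPa, n = 0.853
  beryllium: E = 300.0, α = 11.0, σ_y = 280.0 → σ = 822 MPa, n = 0.341
  low-carbon steel: E = 207.8, α = 11.0, σ_y = 213.0 → σ = 571 MPa, n = 0.373
Smallest n: beryllium with n = 0.341.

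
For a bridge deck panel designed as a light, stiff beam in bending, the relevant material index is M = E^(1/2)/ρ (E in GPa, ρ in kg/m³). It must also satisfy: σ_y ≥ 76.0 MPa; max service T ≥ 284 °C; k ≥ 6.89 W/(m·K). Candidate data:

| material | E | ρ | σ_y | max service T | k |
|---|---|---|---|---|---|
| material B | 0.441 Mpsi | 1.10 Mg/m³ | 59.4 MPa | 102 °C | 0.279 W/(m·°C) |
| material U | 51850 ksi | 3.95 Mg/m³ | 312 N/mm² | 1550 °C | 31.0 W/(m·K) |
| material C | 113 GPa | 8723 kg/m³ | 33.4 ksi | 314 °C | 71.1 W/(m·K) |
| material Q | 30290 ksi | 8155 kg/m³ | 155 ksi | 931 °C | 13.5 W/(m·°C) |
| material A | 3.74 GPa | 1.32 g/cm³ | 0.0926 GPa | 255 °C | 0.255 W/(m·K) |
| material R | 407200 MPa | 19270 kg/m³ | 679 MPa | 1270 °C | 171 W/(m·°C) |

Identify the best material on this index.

Screen on constraints: σ_y ≥ 76.0 MPa; max service T ≥ 284 °C; k ≥ 6.89 W/(m·K). Survivors: material U, material C, material Q, material R.
Putting every candidate on a common basis:
  material U: E = 357.5 GPa, ρ = 3950 kg/m³
  material C: E = 113.0 GPa, ρ = 8723 kg/m³
  material Q: E = 208.8 GPa, ρ = 8155 kg/m³
  material R: E = 407.2 GPa, ρ = 19270 kg/m³
  material U: M = 4.79×10⁻³
  material Q: M = 1.77×10⁻³
  material C: M = 1.22×10⁻³
  material R: M = 1.05×10⁻³
The maximum is for material U.

material U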